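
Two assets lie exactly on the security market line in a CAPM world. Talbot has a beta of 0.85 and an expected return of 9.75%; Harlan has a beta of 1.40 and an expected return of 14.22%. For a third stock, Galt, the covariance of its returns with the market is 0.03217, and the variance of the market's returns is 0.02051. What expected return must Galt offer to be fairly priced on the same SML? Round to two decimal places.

15.59%

MRP = (14.22% − 9.75%) / (1.40 − 0.85) = 8.1273%
R_f = 9.75% − 0.85 × 8.1273% = 2.8418%
β_Galt = Cov / Var(R_m) = 0.03217 / 0.02051 = 1.5685
E(R_Galt) = R_f + β × MRP = 2.8418% + 1.5685 × 8.1273% = 15.59%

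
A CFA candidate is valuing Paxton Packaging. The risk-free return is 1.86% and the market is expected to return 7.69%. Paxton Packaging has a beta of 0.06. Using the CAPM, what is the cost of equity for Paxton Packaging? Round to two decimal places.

2.21%

Market risk premium = E(R_m) − R_f = 7.69% − 1.86% = 5.83%
E(R) = R_f + β × MRP = 1.86% + 0.06 × 5.83% = 2.21%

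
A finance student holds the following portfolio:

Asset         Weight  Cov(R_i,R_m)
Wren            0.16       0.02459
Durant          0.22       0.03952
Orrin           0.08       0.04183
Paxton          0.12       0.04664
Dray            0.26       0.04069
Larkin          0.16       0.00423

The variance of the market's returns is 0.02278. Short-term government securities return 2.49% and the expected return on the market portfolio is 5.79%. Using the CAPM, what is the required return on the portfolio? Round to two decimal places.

7.25%

β_Wren = 0.02459 / 0.02278 = 1.0795
β_Durant = 0.03952 / 0.02278 = 1.7349
β_Orrin = 0.04183 / 0.02278 = 1.8363
β_Paxton = 0.04664 / 0.02278 = 2.0474
β_Dray = 0.04069 / 0.02278 = 1.7862
β_Larkin = 0.00423 / 0.02278 = 0.1857
β_P = Σ w_i β_i = 0.16×1.0795 + 0.22×1.7349 + 0.08×1.8363 + 0.12×2.0474 + 0.26×1.7862 + 0.16×0.1857 = 1.4411
MRP = 5.79% − 2.49% = 3.30%
E(R_P) = R_f + β_P × MRP = 2.49% + 1.4411 × 3.30% = 7.25%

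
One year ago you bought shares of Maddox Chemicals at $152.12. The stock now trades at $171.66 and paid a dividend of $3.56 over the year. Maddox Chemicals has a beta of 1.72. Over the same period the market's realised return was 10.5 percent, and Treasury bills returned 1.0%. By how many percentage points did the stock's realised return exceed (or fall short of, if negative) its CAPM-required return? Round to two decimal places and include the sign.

-2.15%

Realised HPR = (P1 + D1 − P0) / P0 = (171.66 + 3.56 − 152.12) / 152.12 = 23.10 / 152.12 = 15.1854%
MRP = 10.5% − 1.0% = 9.50%
CAPM required = R_f + β·MRP = 1.0% + 1.72 × 9.5% = 17.3400%
α = realised − required = 15.1854% − 17.3400% = -2.15%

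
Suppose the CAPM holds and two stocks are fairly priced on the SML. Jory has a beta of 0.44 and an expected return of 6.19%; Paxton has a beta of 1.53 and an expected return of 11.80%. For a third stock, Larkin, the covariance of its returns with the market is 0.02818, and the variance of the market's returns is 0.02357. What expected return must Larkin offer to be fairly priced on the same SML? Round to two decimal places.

10.08%

MRP = (11.80% − 6.19%) / (1.53 − 0.44) = 5.1468%
R_f = 6.19% − 0.44 × 5.1468% = 3.9254%
β_Larkin = Cov / Var(R_m) = 0.02818 / 0.02357 = 1.1956
E(R_Larkin) = R_f + β × MRP = 3.9254% + 1.1956 × 5.1468% = 10.08%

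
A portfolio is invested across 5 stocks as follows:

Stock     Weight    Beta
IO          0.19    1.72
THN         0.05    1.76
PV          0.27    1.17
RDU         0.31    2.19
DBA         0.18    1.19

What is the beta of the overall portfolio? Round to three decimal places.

1.624

β_P = Σ w_i β_i = 0.19×1.72 + 0.05×1.76 + 0.27×1.17 + 0.31×2.19 + 0.18×1.19 = 1.6238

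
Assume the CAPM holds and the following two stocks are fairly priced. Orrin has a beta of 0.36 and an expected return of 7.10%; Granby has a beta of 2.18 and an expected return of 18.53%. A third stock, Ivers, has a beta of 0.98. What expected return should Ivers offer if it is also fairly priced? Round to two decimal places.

MRP (SML slope) = (18.53% − 7.10%) / (2.18 − 0.36) = 11.43% / 1.82 = 6.2802%
R_f (intercept) = 7.10% − 0.36 × 6.2802% = 4.8391%
E(R_Ivers) = R_f + β × MRP = 4.8391% + 0.98 × 6.2802% = 10.99%

10.99%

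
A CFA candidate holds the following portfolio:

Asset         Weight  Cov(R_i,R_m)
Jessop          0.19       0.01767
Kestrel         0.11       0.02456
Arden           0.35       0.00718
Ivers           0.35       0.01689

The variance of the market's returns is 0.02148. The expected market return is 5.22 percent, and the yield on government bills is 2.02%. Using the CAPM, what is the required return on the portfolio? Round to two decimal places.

4.18%

β_Jessop = 0.01767 / 0.02148 = 0.8226
β_Kestrel = 0.02456 / 0.02148 = 1.1434
β_Arden = 0.00718 / 0.02148 = 0.3343
β_Ivers = 0.01689 / 0.02148 = 0.7863
β_P = Σ w_i β_i = 0.19×0.8226 + 0.11×1.1434 + 0.35×0.3343 + 0.35×0.7863 = 0.6743
MRP = 5.22% − 2.02% = 3.20%
E(R_P) = R_f + β_P × MRP = 2.02% + 0.6743 × 3.20% = 4.18%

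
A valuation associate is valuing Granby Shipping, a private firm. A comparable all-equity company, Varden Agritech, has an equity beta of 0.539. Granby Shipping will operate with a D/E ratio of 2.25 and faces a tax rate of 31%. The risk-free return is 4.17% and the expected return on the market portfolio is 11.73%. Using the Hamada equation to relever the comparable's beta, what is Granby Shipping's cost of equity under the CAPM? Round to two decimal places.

14.57%

β_L = β_U × [1 + (1 − t)(D/E)] = 0.539 × [1 + (1 − 0.31) × 2.25]
    = 0.539 × [1 + 0.69 × 2.25] = 0.539 × 2.5525 = 1.3758
MRP = 11.73% − 4.17% = 7.56%
E(R) = R_f + β_L × MRP = 4.17% + 1.3758 × 7.56% = 14.57%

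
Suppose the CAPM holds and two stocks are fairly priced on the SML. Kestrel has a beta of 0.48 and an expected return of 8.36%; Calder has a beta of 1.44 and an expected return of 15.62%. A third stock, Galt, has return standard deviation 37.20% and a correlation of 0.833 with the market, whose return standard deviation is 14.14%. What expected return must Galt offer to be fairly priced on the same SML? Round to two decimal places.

21.30%

MRP = (15.62% − 8.36%) / (1.44 − 0.48) = 7.5625%
R_f = 8.36% − 0.48 × 7.5625% = 4.7300%
β_Galt = ρ·σ_i/σ_m = 0.833 × 37.20 / 14.14 = 2.1915
E(R_Galt) = R_f + β × MRP = 4.7300% + 2.1915 × 7.5625% = 21.30%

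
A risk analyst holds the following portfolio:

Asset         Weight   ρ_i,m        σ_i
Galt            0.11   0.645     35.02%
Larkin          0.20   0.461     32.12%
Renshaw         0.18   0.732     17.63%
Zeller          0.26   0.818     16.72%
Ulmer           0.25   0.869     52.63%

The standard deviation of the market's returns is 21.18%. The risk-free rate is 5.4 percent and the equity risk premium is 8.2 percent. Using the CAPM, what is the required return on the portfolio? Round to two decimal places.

14.21%

β_Galt = 0.645 × 35.02% / 21.18% = 1.0665
β_Larkin = 0.461 × 32.12% / 21.18% = 0.6991
β_Renshaw = 0.732 × 17.63% / 21.18% = 0.6093
β_Zeller = 0.818 × 16.72% / 21.18% = 0.6457
β_Ulmer = 0.869 × 52.63% / 21.18% = 2.1594
β_P = Σ w_i β_i = 0.11×1.0665 + 0.20×0.6991 + 0.18×0.6093 + 0.26×0.6457 + 0.25×2.1594 = 1.0745
E(R_P) = R_f + β_P × MRP = 5.4% + 1.0745 × 8.2% = 14.21%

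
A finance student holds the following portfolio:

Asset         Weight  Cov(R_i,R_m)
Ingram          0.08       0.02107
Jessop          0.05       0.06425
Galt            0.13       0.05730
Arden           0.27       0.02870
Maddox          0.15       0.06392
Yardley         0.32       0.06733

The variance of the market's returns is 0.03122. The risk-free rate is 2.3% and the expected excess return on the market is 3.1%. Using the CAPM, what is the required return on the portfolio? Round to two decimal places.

β_Ingram = 0.02107 / 0.03122 = 0.6749
β_Jessop = 0.06425 / 0.03122 = 2.0580
β_Galt = 0.05730 / 0.03122 = 1.8354
β_Arden = 0.02870 / 0.03122 = 0.9193
β_Maddox = 0.06392 / 0.03122 = 2.0474
β_Yardley = 0.06733 / 0.03122 = 2.1566
β_P = Σ w_i β_i = 0.08×0.6749 + 0.05×2.0580 + 0.13×1.8354 + 0.27×0.9193 + 0.15×2.0474 + 0.32×2.1566 = 1.6409
E(R_P) = R_f + β_P × MRP = 2.3% + 1.6409 × 3.1% = 7.39%

7.39%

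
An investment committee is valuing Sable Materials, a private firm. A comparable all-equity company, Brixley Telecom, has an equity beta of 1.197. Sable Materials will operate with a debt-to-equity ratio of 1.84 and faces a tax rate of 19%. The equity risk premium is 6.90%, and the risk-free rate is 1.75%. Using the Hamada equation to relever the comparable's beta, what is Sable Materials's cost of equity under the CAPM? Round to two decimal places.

22.32%

β_L = β_U × [1 + (1 − t)(D/E)] = 1.197 × [1 + (1 − 0.19) × 1.84]
    = 1.197 × [1 + 0.81 × 1.84] = 1.197 × 2.4904 = 2.9810
E(R) = R_f + β_L × MRP = 1.75% + 2.9810 × 6.90% = 22.32%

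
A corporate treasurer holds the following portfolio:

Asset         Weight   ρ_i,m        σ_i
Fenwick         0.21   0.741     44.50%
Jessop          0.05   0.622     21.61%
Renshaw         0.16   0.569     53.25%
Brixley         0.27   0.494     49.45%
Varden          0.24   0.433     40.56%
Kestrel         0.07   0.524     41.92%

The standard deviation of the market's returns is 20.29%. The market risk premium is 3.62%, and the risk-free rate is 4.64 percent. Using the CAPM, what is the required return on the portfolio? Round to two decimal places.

β_Fenwick = 0.741 × 44.50% / 20.29% = 1.6252
β_Jessop = 0.622 × 21.61% / 20.29% = 0.6625
β_Renshaw = 0.569 × 53.25% / 20.29% = 1.4933
β_Brixley = 0.494 × 49.45% / 20.29% = 1.2040
β_Varden = 0.433 × 40.56% / 20.29% = 0.8656
β_Kestrel = 0.524 × 41.92% / 20.29% = 1.0826
β_P = Σ w_i β_i = 0.21×1.6252 + 0.05×0.6625 + 0.16×1.4933 + 0.27×1.2040 + 0.24×0.8656 + 0.07×1.0826 = 1.2220
E(R_P) = R_f + β_P × MRP = 4.64% + 1.2220 × 3.62% = 9.06%

9.06%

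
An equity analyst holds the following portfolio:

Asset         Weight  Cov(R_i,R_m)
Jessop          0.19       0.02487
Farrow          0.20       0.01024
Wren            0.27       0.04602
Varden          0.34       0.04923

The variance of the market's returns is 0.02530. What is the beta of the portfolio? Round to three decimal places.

1.420

β_Jessop = 0.02487 / 0.02530 = 0.9830
β_Farrow = 0.01024 / 0.02530 = 0.4047
β_Wren = 0.04602 / 0.02530 = 1.8190
β_Varden = 0.04923 / 0.02530 = 1.9458
β_P = Σ w_i β_i = 0.19×0.9830 + 0.20×0.4047 + 0.27×1.8190 + 0.34×1.9458 = 1.4204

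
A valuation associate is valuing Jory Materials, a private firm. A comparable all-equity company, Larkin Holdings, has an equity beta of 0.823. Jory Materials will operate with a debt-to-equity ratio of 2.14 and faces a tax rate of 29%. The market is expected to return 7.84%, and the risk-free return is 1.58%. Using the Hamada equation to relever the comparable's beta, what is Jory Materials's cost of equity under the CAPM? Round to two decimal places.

14.56%

β_L = β_U × [1 + (1 − t)(D/E)] = 0.823 × [1 + (1 − 0.29) × 2.14]
    = 0.823 × [1 + 0.71 × 2.14] = 0.823 × 2.5194 = 2.0735
MRP = 7.84% − 1.58% = 6.26%
E(R) = R_f + β_L × MRP = 1.58% + 2.0735 × 6.26% = 14.56%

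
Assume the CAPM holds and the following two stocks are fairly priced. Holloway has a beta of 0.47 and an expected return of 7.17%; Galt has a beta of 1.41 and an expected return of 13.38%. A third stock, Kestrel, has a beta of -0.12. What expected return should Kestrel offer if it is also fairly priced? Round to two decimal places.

MRP (SML slope) = (13.38% − 7.17%) / (1.41 − 0.47) = 6.21% / 0.94 = 6.6064%
R_f (intercept) = 7.17% − 0.47 × 6.6064% = 4.0650%
E(R_Kestrel) = R_f + β × MRP = 4.0650% + -0.12 × 6.6064% = 3.27%

3.27%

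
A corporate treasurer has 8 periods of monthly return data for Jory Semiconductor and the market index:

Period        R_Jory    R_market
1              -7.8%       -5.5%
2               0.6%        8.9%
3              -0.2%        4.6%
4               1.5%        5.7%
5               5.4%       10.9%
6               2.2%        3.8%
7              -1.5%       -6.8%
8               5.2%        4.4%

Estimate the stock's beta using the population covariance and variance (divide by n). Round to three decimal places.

0.500

Mean R_i = (-7.8 + 0.6 − 0.2 + 1.5 + 5.4 + 2.2 − 1.5 + 5.2) / 8 = 0.6750%
Mean R_m = (-5.5 + 8.9 + 4.6 + 5.7 + 10.9 + 3.8 − 6.8 + 4.4) / 8 = 3.2500%
Σ(R_i − R̄_i)(R_m − R̄_m) = 138.6200  ⇒  Cov = 138.6200 / 8 = 17.3275
Σ(R_m − R̄_m)² = 277.4600  ⇒  Var(R_m) = 277.4600 / 8 = 34.6825
β = Cov / Var(R_m) = 17.3275 / 34.6825 = 0.4996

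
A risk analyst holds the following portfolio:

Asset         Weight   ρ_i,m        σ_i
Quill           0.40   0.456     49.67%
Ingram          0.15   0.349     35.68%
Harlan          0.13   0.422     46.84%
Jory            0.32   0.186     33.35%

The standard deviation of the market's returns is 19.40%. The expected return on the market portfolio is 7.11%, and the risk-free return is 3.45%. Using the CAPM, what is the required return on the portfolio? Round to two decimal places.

6.37%

β_Quill = 0.456 × 49.67% / 19.40% = 1.1675
β_Ingram = 0.349 × 35.68% / 19.40% = 0.6419
β_Harlan = 0.422 × 46.84% / 19.40% = 1.0189
β_Jory = 0.186 × 33.35% / 19.40% = 0.3197
β_P = Σ w_i β_i = 0.40×1.1675 + 0.15×0.6419 + 0.13×1.0189 + 0.32×0.3197 = 0.7980
MRP = 7.11% − 3.45% = 3.66%
E(R_P) = R_f + β_P × MRP = 3.45% + 0.7980 × 3.66% = 6.37%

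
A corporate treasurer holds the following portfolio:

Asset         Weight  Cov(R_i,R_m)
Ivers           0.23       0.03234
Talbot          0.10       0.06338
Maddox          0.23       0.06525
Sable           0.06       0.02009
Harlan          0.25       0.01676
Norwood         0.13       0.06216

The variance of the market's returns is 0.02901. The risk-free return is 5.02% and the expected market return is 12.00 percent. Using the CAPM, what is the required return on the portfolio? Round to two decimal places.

β_Ivers = 0.03234 / 0.02901 = 1.1148
β_Talbot = 0.06338 / 0.02901 = 2.1848
β_Maddox = 0.06525 / 0.02901 = 2.2492
β_Sable = 0.02009 / 0.02901 = 0.6925
β_Harlan = 0.01676 / 0.02901 = 0.5777
β_Norwood = 0.06216 / 0.02901 = 2.1427
β_P = Σ w_i β_i = 0.23×1.1148 + 0.10×2.1848 + 0.23×2.2492 + 0.06×0.6925 + 0.25×0.5777 + 0.13×2.1427 = 1.4567
MRP = 12.00% − 5.02% = 6.98%
E(R_P) = R_f + β_P × MRP = 5.02% + 1.4567 × 6.98% = 15.19%

15.19%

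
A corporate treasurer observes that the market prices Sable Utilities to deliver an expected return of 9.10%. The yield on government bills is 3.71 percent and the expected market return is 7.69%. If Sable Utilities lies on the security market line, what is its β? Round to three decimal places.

1.354

MRP = 7.69% − 3.71% = 3.98%
β = (E(R) − R_f) / MRP = (9.10% − 3.71%) / 3.98% = 5.39% / 3.98% = 1.354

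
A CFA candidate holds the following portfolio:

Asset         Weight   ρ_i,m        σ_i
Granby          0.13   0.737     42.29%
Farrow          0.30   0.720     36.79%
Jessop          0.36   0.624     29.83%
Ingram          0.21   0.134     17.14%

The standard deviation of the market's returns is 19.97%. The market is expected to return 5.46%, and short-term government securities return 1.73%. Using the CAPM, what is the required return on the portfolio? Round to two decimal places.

5.31%

β_Granby = 0.737 × 42.29% / 19.97% = 1.5607
β_Farrow = 0.720 × 36.79% / 19.97% = 1.3264
β_Jessop = 0.624 × 29.83% / 19.97% = 0.9321
β_Ingram = 0.134 × 17.14% / 19.97% = 0.1150
β_P = Σ w_i β_i = 0.13×1.5607 + 0.30×1.3264 + 0.36×0.9321 + 0.21×0.1150 = 0.9605
MRP = 5.46% − 1.73% = 3.73%
E(R_P) = R_f + β_P × MRP = 1.73% + 0.9605 × 3.73% = 5.31%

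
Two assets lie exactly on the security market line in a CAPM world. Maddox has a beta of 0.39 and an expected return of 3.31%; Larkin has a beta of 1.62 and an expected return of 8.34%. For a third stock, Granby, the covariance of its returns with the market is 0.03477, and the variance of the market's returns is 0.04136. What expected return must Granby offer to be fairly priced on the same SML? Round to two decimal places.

5.15%

MRP = (8.34% − 3.31%) / (1.62 − 0.39) = 4.0894%
R_f = 3.31% − 0.39 × 4.0894% = 1.7151%
β_Granby = Cov / Var(R_m) = 0.03477 / 0.04136 = 0.8407
E(R_Granby) = R_f + β × MRP = 1.7151% + 0.8407 × 4.0894% = 5.15%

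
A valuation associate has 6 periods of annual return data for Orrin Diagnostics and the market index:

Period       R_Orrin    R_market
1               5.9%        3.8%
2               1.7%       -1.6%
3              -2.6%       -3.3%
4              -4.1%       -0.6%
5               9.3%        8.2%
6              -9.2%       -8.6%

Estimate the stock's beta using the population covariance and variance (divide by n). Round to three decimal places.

1.105

Mean R_i = (5.9 + 1.7 − 2.6 − 4.1 + 9.3 − 9.2) / 6 = 0.1667%
Mean R_m = (3.8 − 1.6 − 3.3 − 0.6 + 8.2 − 8.6) / 6 = -0.3500%
Σ(R_i − R̄_i)(R_m − R̄_m) = 186.4700  ⇒  Cov = 186.4700 / 6 = 31.0783
Σ(R_m − R̄_m)² = 168.7150  ⇒  Var(R_m) = 168.7150 / 6 = 28.1192
β = Cov / Var(R_m) = 31.0783 / 28.1192 = 1.1052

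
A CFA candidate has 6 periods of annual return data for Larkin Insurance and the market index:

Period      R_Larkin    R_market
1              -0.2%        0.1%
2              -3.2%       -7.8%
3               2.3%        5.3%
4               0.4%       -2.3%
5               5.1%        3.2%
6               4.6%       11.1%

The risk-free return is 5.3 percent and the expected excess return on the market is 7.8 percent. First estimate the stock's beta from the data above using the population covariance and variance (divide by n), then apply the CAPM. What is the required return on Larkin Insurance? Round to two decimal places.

Mean R_i = (-0.2 − 3.2 + 2.3 + 0.4 + 5.1 + 4.6) / 6 = 1.5000%
Mean R_m = (0.1 − 7.8 + 5.3 − 2.3 + 3.2 + 11.1) / 6 = 1.6000%
Σ(R_i − R̄_i)(R_m − R̄_m) = 89.1900  ⇒  Cov = 89.1900 / 6 = 14.8650
Σ(R_m − R̄_m)² = 212.3200  ⇒  Var(R_m) = 212.3200 / 6 = 35.3867
β = Cov / Var(R_m) = 14.8650 / 35.3867 = 0.4201
E(R) = R_f + β × MRP = 5.3% + 0.4201 × 7.8% = 8.58%

8.58%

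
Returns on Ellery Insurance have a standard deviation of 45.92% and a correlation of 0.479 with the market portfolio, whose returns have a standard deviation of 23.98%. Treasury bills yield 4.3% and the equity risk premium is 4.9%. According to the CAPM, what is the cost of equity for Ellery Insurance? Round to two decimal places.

8.79%

β = ρ × σ_i / σ_m = 0.479 × 45.92% / 23.98% = 0.9173
E(R) = 4.3% + 0.9173 × 4.9% = 8.79%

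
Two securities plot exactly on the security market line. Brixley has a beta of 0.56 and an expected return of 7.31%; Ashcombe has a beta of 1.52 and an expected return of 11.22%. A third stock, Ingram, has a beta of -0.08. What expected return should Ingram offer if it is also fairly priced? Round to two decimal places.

MRP (SML slope) = (11.22% − 7.31%) / (1.52 − 0.56) = 3.91% / 0.96 = 4.0729%
R_f (intercept) = 7.31% − 0.56 × 4.0729% = 5.0292%
E(R_Ingram) = R_f + β × MRP = 5.0292% + -0.08 × 4.0729% = 4.70%

4.70%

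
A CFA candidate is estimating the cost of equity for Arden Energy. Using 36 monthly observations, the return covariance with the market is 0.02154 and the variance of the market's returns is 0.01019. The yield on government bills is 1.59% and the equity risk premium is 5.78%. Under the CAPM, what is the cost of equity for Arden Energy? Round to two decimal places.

β = Cov(R_i, R_m) / Var(R_m) = 0.02154 / 0.01019 = 2.1138
E(R) = R_f + β × MRP = 1.59% + 2.1138 × 5.78% = 13.81%

13.81%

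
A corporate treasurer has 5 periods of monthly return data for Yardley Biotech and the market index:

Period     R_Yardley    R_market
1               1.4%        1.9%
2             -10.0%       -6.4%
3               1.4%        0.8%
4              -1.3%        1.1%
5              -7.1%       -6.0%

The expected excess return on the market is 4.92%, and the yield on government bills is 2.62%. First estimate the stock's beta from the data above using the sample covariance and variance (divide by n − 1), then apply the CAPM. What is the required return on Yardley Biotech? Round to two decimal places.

Mean R_i = (1.4 − 10.0 + 1.4 − 1.3 − 7.1) / 5 = -3.1200%
Mean R_m = (1.9 − 6.4 + 0.8 + 1.1 − 6.0) / 5 = -1.7200%
Σ(R_i − R̄_i)(R_m − R̄_m) = 82.1180  ⇒  Cov = 82.1180 / 4 = 20.5295
Σ(R_m − R̄_m)² = 67.6280  ⇒  Var(R_m) = 67.6280 / 4 = 16.9070
β = Cov / Var(R_m) = 20.5295 / 16.9070 = 1.2143
E(R) = R_f + β × MRP = 2.62% + 1.2143 × 4.92% = 8.59%

8.59%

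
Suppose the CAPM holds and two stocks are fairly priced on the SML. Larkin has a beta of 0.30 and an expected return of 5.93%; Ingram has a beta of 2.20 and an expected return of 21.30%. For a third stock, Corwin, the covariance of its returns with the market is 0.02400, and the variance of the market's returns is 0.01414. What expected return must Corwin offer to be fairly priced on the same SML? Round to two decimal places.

MRP = (21.30% − 5.93%) / (2.20 − 0.30) = 8.0895%
R_f = 5.93% − 0.30 × 8.0895% = 3.5032%
β_Corwin = Cov / Var(R_m) = 0.02400 / 0.01414 = 1.6973
E(R_Corwin) = R_f + β × MRP = 3.5032% + 1.6973 × 8.0895% = 17.23%

17.23%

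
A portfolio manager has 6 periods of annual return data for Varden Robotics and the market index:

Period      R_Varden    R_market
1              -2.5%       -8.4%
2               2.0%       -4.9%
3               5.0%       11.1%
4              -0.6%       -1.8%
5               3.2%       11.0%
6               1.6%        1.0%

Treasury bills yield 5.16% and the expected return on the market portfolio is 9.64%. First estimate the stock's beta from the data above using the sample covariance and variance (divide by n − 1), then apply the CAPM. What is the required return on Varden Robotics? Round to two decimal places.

Mean R_i = (-2.5 + 2.0 + 5.0 − 0.6 + 3.2 + 1.6) / 6 = 1.4500%
Mean R_m = (-8.4 − 4.9 + 11.1 − 1.8 + 11.0 + 1.0) / 6 = 1.3333%
Σ(R_i − R̄_i)(R_m − R̄_m) = 92.9800  ⇒  Cov = 92.9800 / 5 = 18.5960
Σ(R_m − R̄_m)² = 332.3533  ⇒  Var(R_m) = 332.3533 / 5 = 66.4707
β = Cov / Var(R_m) = 18.5960 / 66.4707 = 0.2798
MRP = 9.64% − 5.16% = 4.48%
E(R) = R_f + β × MRP = 5.16% + 0.2798 × 4.48% = 6.41%

6.41%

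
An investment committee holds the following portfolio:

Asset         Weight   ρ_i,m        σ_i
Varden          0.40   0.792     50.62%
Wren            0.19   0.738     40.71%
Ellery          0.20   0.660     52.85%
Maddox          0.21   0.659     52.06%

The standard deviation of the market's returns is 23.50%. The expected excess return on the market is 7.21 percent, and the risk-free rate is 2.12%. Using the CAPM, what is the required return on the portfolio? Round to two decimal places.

13.14%

β_Varden = 0.792 × 50.62% / 23.50% = 1.7060
β_Wren = 0.738 × 40.71% / 23.50% = 1.2785
β_Ellery = 0.660 × 52.85% / 23.50% = 1.4843
β_Maddox = 0.659 × 52.06% / 23.50% = 1.4599
β_P = Σ w_i β_i = 0.40×1.7060 + 0.19×1.2785 + 0.20×1.4843 + 0.21×1.4599 = 1.5288
E(R_P) = R_f + β_P × MRP = 2.12% + 1.5288 × 7.21% = 13.14%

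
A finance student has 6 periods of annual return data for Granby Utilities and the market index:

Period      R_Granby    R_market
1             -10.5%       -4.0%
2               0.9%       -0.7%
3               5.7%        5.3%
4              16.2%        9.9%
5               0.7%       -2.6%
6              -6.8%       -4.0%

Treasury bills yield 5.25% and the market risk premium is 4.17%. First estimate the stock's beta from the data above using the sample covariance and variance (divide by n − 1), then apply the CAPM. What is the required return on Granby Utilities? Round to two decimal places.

Mean R_i = (-10.5 + 0.9 + 5.7 + 16.2 + 0.7 − 6.8) / 6 = 1.0333%
Mean R_m = (-4.0 − 0.7 + 5.3 + 9.9 − 2.6 − 4.0) / 6 = 0.6500%
Σ(R_i − R̄_i)(R_m − R̄_m) = 253.3100  ⇒  Cov = 253.3100 / 5 = 50.6620
Σ(R_m − R̄_m)² = 162.8150  ⇒  Var(R_m) = 162.8150 / 5 = 32.5630
β = Cov / Var(R_m) = 50.6620 / 32.5630 = 1.5558
E(R) = R_f + β × MRP = 5.25% + 1.5558 × 4.17% = 11.74%

11.74%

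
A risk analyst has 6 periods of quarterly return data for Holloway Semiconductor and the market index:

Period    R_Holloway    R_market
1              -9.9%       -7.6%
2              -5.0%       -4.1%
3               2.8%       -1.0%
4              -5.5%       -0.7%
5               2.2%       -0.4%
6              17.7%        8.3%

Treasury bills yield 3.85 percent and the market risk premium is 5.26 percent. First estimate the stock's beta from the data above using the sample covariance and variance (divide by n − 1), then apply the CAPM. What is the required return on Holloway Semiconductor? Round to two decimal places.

Mean R_i = (-9.9 − 5.0 + 2.8 − 5.5 + 2.2 + 17.7) / 6 = 0.3833%
Mean R_m = (-7.6 − 4.1 − 1.0 − 0.7 − 0.4 + 8.3) / 6 = -0.9167%
Σ(R_i − R̄_i)(R_m − R̄_m) = 244.9283  ⇒  Cov = 244.9283 / 5 = 48.9857
Σ(R_m − R̄_m)² = 140.0683  ⇒  Var(R_m) = 140.0683 / 5 = 28.0137
β = Cov / Var(R_m) = 48.9857 / 28.0137 = 1.7486
E(R) = R_f + β × MRP = 3.85% + 1.7486 × 5.26% = 13.05%

13.05%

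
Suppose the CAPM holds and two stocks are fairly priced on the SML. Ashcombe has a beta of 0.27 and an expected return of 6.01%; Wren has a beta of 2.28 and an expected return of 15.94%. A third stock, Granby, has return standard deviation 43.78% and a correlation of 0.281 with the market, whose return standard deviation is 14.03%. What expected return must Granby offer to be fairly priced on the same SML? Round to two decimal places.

MRP = (15.94% − 6.01%) / (2.28 − 0.27) = 4.9403%
R_f = 6.01% − 0.27 × 4.9403% = 4.6761%
β_Granby = ρ·σ_i/σ_m = 0.281 × 43.78 / 14.03 = 0.8768
E(R_Granby) = R_f + β × MRP = 4.6761% + 0.8768 × 4.9403% = 9.01%

9.01%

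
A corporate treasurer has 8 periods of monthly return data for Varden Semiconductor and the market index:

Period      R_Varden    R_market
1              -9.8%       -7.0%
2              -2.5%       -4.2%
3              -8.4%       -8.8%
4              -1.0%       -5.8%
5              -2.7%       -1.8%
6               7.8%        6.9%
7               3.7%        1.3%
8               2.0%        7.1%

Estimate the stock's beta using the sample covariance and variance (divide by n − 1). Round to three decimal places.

0.840

Mean R_i = (-9.8 − 2.5 − 8.4 − 1.0 − 2.7 + 7.8 + 3.7 + 2.0) / 8 = -1.3625%
Mean R_m = (-7.0 − 4.2 − 8.8 − 5.8 − 1.8 + 6.9 + 1.3 + 7.1) / 8 = -1.5375%
Σ(R_i − R̄_i)(R_m − R̄_m) = 219.7513  ⇒  Cov = 219.7513 / 7 = 31.3930
Σ(R_m − R̄_m)² = 261.7588  ⇒  Var(R_m) = 261.7588 / 7 = 37.3941
β = Cov / Var(R_m) = 31.3930 / 37.3941 = 0.8395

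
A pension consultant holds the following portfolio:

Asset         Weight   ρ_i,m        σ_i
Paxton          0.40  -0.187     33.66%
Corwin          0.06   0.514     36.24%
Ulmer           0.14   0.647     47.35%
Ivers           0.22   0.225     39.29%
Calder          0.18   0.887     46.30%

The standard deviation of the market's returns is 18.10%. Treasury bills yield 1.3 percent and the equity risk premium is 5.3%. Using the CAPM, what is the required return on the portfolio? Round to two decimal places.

4.88%

β_Paxton = -0.187 × 33.66% / 18.10% = -0.3478
β_Corwin = 0.514 × 36.24% / 18.10% = 1.0291
β_Ulmer = 0.647 × 47.35% / 18.10% = 1.6926
β_Ivers = 0.225 × 39.29% / 18.10% = 0.4884
β_Calder = 0.887 × 46.30% / 18.10% = 2.2690
β_P = Σ w_i β_i = 0.40×-0.3478 + 0.06×1.0291 + 0.14×1.6926 + 0.22×0.4884 + 0.18×2.2690 = 0.6755
E(R_P) = R_f + β_P × MRP = 1.3% + 0.6755 × 5.3% = 4.88%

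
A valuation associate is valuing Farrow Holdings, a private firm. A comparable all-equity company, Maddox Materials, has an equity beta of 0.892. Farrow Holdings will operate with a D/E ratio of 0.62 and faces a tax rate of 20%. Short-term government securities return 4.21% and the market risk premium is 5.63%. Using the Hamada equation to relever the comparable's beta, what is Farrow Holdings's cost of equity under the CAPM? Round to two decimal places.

β_L = β_U × [1 + (1 − t)(D/E)] = 0.892 × [1 + (1 − 0.20) × 0.62]
    = 0.892 × [1 + 0.80 × 0.62] = 0.892 × 1.4960 = 1.3344
E(R) = R_f + β_L × MRP = 4.21% + 1.3344 × 5.63% = 11.72%

11.72%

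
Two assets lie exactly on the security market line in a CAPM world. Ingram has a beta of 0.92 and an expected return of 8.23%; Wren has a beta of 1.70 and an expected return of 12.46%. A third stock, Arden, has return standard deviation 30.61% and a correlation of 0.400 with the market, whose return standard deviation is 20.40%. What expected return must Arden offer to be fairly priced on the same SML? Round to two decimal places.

6.50%

MRP = (12.46% − 8.23%) / (1.70 − 0.92) = 5.4231%
R_f = 8.23% − 0.92 × 5.4231% = 3.2407%
β_Arden = ρ·σ_i/σ_m = 0.400 × 30.61 / 20.40 = 0.6002
E(R_Arden) = R_f + β × MRP = 3.2407% + 0.6002 × 5.4231% = 6.50%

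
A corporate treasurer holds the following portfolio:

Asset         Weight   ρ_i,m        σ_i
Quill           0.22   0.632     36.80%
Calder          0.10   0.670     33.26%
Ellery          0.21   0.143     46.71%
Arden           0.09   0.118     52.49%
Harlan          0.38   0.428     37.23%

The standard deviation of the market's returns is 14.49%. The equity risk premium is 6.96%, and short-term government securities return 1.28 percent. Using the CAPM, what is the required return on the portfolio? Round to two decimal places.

8.66%

β_Quill = 0.632 × 36.80% / 14.49% = 1.6051
β_Calder = 0.670 × 33.26% / 14.49% = 1.5379
β_Ellery = 0.143 × 46.71% / 14.49% = 0.4610
β_Arden = 0.118 × 52.49% / 14.49% = 0.4275
β_Harlan = 0.428 × 37.23% / 14.49% = 1.0997
β_P = Σ w_i β_i = 0.22×1.6051 + 0.10×1.5379 + 0.21×0.4610 + 0.09×0.4275 + 0.38×1.0997 = 1.0601
E(R_P) = R_f + β_P × MRP = 1.28% + 1.0601 × 6.96% = 8.66%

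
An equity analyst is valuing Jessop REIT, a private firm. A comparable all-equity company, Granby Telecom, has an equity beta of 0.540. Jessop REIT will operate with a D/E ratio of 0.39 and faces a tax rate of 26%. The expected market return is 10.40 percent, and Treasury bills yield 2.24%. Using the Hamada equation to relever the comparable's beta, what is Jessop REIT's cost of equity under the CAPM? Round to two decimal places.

7.92%

β_L = β_U × [1 + (1 − t)(D/E)] = 0.540 × [1 + (1 − 0.26) × 0.39]
    = 0.540 × [1 + 0.74 × 0.39] = 0.540 × 1.2886 = 0.6958
MRP = 10.40% − 2.24% = 8.16%
E(R) = R_f + β_L × MRP = 2.24% + 0.6958 × 8.16% = 7.92%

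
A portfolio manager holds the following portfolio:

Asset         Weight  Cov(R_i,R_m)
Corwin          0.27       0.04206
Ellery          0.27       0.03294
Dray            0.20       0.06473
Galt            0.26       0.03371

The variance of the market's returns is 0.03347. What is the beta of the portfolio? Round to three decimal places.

1.254

β_Corwin = 0.04206 / 0.03347 = 1.2566
β_Ellery = 0.03294 / 0.03347 = 0.9842
β_Dray = 0.06473 / 0.03347 = 1.9340
β_Galt = 0.03371 / 0.03347 = 1.0072
β_P = Σ w_i β_i = 0.27×1.2566 + 0.27×0.9842 + 0.20×1.9340 + 0.26×1.0072 = 1.2537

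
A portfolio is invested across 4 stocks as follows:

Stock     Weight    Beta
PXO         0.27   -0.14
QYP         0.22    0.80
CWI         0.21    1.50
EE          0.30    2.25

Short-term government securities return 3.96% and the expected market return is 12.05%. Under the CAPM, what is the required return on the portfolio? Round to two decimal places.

13.09%

β_P = Σ w_i β_i = 0.27×-0.14 + 0.22×0.80 + 0.21×1.50 + 0.30×2.25 = 1.1282
MRP = 12.05% − 3.96% = 8.09%
E(R_P) = R_f + β_P × MRP = 3.96% + 1.1282 × 8.09% = 13.09%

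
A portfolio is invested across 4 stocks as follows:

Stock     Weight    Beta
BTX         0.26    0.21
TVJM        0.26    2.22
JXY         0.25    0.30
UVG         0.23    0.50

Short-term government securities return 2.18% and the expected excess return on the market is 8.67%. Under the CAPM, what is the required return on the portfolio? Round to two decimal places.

9.31%

β_P = Σ w_i β_i = 0.26×0.21 + 0.26×2.22 + 0.25×0.30 + 0.23×0.50 = 0.8218
E(R_P) = R_f + β_P × MRP = 2.18% + 0.8218 × 8.67% = 9.31%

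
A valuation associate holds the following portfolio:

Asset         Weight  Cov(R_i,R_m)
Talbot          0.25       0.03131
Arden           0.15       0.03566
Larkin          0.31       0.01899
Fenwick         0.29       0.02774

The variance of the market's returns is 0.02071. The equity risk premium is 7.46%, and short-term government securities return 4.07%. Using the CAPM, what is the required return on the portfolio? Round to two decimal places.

β_Talbot = 0.03131 / 0.02071 = 1.5118
β_Arden = 0.03566 / 0.02071 = 1.7219
β_Larkin = 0.01899 / 0.02071 = 0.9169
β_Fenwick = 0.02774 / 0.02071 = 1.3394
β_P = Σ w_i β_i = 0.25×1.5118 + 0.15×1.7219 + 0.31×0.9169 + 0.29×1.3394 = 1.3089
E(R_P) = R_f + β_P × MRP = 4.07% + 1.3089 × 7.46% = 13.83%

13.83%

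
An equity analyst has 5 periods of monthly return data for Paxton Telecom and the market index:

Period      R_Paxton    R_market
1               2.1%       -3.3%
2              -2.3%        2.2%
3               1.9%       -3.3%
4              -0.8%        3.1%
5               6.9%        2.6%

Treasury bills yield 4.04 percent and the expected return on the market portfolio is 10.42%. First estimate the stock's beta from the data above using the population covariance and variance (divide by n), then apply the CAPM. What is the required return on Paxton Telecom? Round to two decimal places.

Mean R_i = (2.1 − 2.3 + 1.9 − 0.8 + 6.9) / 5 = 1.5600%
Mean R_m = (-3.3 + 2.2 − 3.3 + 3.1 + 2.6) / 5 = 0.2600%
Σ(R_i − R̄_i)(R_m − R̄_m) = -4.8280  ⇒  Cov = -4.8280 / 5 = -0.9656
Σ(R_m − R̄_m)² = 42.6520  ⇒  Var(R_m) = 42.6520 / 5 = 8.5304
β = Cov / Var(R_m) = -0.9656 / 8.5304 = -0.1132
MRP = 10.42% − 4.04% = 6.38%
E(R) = R_f + β × MRP = 4.04% + -0.1132 × 6.38% = 3.32%

3.32%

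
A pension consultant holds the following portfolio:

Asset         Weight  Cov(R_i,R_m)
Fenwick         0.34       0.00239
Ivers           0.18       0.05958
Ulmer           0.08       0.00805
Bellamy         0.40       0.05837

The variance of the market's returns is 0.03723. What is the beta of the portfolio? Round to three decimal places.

0.954

β_Fenwick = 0.00239 / 0.03723 = 0.0642
β_Ivers = 0.05958 / 0.03723 = 1.6003
β_Ulmer = 0.00805 / 0.03723 = 0.2162
β_Bellamy = 0.05837 / 0.03723 = 1.5678
β_P = Σ w_i β_i = 0.34×0.0642 + 0.18×1.6003 + 0.08×0.2162 + 0.40×1.5678 = 0.9543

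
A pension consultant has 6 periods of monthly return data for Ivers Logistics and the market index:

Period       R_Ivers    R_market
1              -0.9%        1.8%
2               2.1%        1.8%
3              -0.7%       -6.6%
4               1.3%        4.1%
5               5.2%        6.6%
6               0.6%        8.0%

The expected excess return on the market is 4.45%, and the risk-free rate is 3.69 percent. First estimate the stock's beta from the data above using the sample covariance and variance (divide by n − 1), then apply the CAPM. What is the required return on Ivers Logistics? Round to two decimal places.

Mean R_i = (-0.9 + 2.1 − 0.7 + 1.3 + 5.2 + 0.6) / 6 = 1.2667%
Mean R_m = (1.8 + 1.8 − 6.6 + 4.1 + 6.6 + 8.0) / 6 = 2.6167%
Σ(R_i − R̄_i)(R_m − R̄_m) = 31.3433  ⇒  Cov = 31.3433 / 5 = 6.2687
Σ(R_m − R̄_m)² = 133.3283  ⇒  Var(R_m) = 133.3283 / 5 = 26.6657
β = Cov / Var(R_m) = 6.2687 / 26.6657 = 0.2351
E(R) = R_f + β × MRP = 3.69% + 0.2351 × 4.45% = 4.74%

4.74%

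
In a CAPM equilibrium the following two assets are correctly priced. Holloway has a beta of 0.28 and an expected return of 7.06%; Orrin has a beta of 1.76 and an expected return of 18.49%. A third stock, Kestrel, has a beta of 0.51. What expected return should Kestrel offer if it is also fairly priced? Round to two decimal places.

8.84%

MRP (SML slope) = (18.49% − 7.06%) / (1.76 − 0.28) = 11.43% / 1.48 = 7.7230%
R_f (intercept) = 7.06% − 0.28 × 7.7230% = 4.8976%
E(R_Kestrel) = R_f + β × MRP = 4.8976% + 0.51 × 7.7230% = 8.84%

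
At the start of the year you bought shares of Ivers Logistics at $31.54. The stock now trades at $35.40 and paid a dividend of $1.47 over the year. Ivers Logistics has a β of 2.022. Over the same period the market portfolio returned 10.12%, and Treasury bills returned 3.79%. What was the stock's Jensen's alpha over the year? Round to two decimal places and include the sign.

+0.31%

Realised HPR = (P1 + D1 − P0) / P0 = (35.40 + 1.47 − 31.54) / 31.54 = 5.33 / 31.54 = 16.8992%
MRP = 10.12% − 3.79% = 6.33%
CAPM required = R_f + β·MRP = 3.79% + 2.022 × 6.33% = 16.58926%
α = realised − required = 16.8992% − 16.58926% = +0.31%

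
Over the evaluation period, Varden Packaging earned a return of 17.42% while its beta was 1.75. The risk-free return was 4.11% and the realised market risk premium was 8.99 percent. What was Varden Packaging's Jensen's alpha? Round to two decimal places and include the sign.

CAPM benchmark = R_f + β(R_m − R_f) = 4.11% + 1.75 × 8.99% = 19.8425%
α = actual − benchmark = 17.42% − 19.8425% = -2.42%

-2.42%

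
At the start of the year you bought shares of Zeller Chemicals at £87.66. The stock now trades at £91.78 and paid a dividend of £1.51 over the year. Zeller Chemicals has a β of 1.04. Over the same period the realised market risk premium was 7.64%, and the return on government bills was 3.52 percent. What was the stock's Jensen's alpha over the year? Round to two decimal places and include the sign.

Realised HPR = (P1 + D1 − P0) / P0 = (91.78 + 1.51 − 87.66) / 87.66 = 5.63 / 87.66 = 6.4225%
CAPM required = R_f + β·MRP = 3.52% + 1.04 × 7.64% = 11.4656%
α = realised − required = 6.4225% − 11.4656% = -5.04%

-5.04%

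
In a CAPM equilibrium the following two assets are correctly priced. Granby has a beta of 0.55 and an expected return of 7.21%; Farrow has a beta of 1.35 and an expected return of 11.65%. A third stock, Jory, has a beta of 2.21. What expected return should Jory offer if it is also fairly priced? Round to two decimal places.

16.42%

MRP (SML slope) = (11.65% − 7.21%) / (1.35 − 0.55) = 4.44% / 0.80 = 5.5500%
R_f (intercept) = 7.21% − 0.55 × 5.5500% = 4.1575%
E(R_Jory) = R_f + β × MRP = 4.1575% + 2.21 × 5.5500% = 16.42%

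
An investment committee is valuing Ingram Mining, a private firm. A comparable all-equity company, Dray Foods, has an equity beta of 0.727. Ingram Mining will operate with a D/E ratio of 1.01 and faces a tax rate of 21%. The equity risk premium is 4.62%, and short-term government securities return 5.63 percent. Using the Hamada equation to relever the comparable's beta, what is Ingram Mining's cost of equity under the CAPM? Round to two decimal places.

β_L = β_U × [1 + (1 − t)(D/E)] = 0.727 × [1 + (1 − 0.21) × 1.01]
    = 0.727 × [1 + 0.79 × 1.01] = 0.727 × 1.7979 = 1.3071
E(R) = R_f + β_L × MRP = 5.63% + 1.3071 × 4.62% = 11.67%

11.67%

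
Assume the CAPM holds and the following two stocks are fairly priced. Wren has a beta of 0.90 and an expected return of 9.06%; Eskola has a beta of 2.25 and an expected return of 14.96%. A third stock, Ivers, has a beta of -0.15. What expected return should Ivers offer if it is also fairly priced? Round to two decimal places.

MRP (SML slope) = (14.96% − 9.06%) / (2.25 − 0.90) = 5.90% / 1.35 = 4.3704%
R_f (intercept) = 9.06% − 0.90 × 4.3704% = 5.1266%
E(R_Ivers) = R_f + β × MRP = 5.1266% + -0.15 × 4.3704% = 4.47%

4.47%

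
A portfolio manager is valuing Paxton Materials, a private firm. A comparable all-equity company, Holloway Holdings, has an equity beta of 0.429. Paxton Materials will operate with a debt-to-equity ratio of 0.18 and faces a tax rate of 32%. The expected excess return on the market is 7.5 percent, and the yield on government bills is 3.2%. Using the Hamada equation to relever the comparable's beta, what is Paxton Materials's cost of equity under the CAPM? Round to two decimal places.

6.81%

β_L = β_U × [1 + (1 − t)(D/E)] = 0.429 × [1 + (1 − 0.32) × 0.18]
    = 0.429 × [1 + 0.68 × 0.18] = 0.429 × 1.1224 = 0.4815
E(R) = R_f + β_L × MRP = 3.2% + 0.4815 × 7.5% = 6.81%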